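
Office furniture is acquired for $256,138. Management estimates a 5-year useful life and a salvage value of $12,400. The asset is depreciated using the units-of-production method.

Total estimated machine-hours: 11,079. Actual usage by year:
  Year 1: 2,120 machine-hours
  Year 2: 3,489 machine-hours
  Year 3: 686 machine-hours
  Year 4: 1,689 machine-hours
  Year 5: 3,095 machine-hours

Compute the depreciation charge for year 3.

$15,092

Depreciable base = $256,138 − $12,400 = $243,738.
Rate = $243,738 / 11,079 machine-hours = $22 per machine-hour.
Year 1: 2,120 × $22 = $46,640. Book value $209,498.
Year 2: 3,489 × $22 = $76,758. Book value $132,740.
Year 3: 686 × $22 = $15,092. Book value $117,648.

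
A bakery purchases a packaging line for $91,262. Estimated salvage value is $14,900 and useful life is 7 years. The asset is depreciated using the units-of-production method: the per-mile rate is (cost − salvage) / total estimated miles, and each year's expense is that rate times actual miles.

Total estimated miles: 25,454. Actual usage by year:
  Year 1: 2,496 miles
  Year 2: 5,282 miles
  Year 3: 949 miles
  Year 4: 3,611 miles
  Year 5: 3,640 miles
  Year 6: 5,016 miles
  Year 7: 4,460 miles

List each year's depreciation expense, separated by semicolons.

$7,488; $15,846; $2,847; $10,833; $10,920; $15,048; $13,380

Depreciable base = $91,262 − $14,900 = $76,362.
Rate = $76,362 / 25,454 miles = $3 per mile.
Year 1: 2,496 × $3 = $7,488. Book value $83,774.
Year 2: 5,282 × $3 = $15,846. Book value $67,928.
Year 3: 949 × $3 = $2,847. Book value $65,081.
Year 4: 3,611 × $3 = $10,833. Book value $54,248.
Year 5: 3,640 × $3 = $10,920. Book value $43,328.
Year 6: 5,016 × $3 = $15,048. Book value $28,280.
Year 7: 4,460 × $3 = $13,380. Book value $14,900.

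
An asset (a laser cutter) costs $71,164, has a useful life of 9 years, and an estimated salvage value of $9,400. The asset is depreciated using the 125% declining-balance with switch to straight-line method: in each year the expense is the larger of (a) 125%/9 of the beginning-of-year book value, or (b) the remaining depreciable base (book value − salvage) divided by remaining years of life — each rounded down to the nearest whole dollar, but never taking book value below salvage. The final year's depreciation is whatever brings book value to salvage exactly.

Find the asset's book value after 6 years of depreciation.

$27,238

Depreciable base = $71,164 − $9,400 = $61,764.
Year 1: DB = ⌊$71,164 × 125%/9⌋ = $9,883; SL = ⌊$61,764/9⌋ = $6,862 → take DB $9,883. Book value $61,281.
Year 2: DB = ⌊$61,281 × 125%/9⌋ = $8,511; SL = ⌊$51,881/8⌋ = $6,485 → take DB $8,511. Book value $52,770.
Year 3: DB = ⌊$52,770 × 125%/9⌋ = $7,329; SL = ⌊$43,370/7⌋ = $6,195 → take DB $7,329. Book value $45,441.
Year 4: DB = ⌊$45,441 × 125%/9⌋ = $6,311; SL = ⌊$36,041/6⌋ = $6,006 → take DB $6,311. Book value $39,130.
Year 5: DB = ⌊$39,130 × 125%/9⌋ = $5,434; SL = ⌊$29,730/5⌋ = $5,946 → take SL $5,946. Book value $33,184.
Year 6: DB = ⌊$33,184 × 125%/9⌋ = $4,608; SL = ⌊$23,784/4⌋ = $5,946 → take SL $5,946. Book value $27,238.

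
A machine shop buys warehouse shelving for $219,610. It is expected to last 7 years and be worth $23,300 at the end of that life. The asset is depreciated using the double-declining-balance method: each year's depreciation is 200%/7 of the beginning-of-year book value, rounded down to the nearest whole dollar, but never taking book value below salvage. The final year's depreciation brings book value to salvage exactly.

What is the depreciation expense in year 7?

Depreciable base = $219,610 − $23,300 = $196,310.
Year 1: ⌊$219,610 × 200%/7⌋ = $62,745. Book value $156,865.
Year 2: ⌊$156,865 × 200%/7⌋ = $44,818. Book value $112,047.
Year 3: ⌊$112,047 × 200%/7⌋ = $32,013. Book value $80,034.
Year 4: ⌊$80,034 × 200%/7⌋ = $22,866. Book value $57,168.
Year 5: ⌊$57,168 × 200%/7⌋ = $16,333. Book value $40,835.
Year 6: ⌊$40,835 × 200%/7⌋ = $11,667. Book value $29,168.
Year 7 (final): $29,168 − $23,300 = $5,868. Book value $23,300.

$5,868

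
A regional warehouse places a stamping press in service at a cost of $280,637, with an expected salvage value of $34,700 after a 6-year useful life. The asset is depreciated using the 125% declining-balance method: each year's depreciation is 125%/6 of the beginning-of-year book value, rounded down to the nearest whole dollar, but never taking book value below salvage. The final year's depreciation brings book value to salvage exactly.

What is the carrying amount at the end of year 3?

$139,244

Depreciable base = $280,637 − $34,700 = $245,937.
Year 1: ⌊$280,637 × 125%/6⌋ = $58,466. Book value $222,171.
Year 2: ⌊$222,171 × 125%/6⌋ = $46,285. Book value $175,886.
Year 3: ⌊$175,886 × 125%/6⌋ = $36,642. Book value $139,244.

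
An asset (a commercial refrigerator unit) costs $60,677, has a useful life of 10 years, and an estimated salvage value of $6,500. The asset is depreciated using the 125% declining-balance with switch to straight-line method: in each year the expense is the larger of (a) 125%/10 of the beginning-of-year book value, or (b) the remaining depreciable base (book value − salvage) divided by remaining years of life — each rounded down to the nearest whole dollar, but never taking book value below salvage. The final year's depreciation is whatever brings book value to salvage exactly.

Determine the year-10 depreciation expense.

Depreciable base = $60,677 − $6,500 = $54,177.
Year 1: DB = ⌊$60,677 × 125%/10⌋ = $7,584; SL = ⌊$54,177/10⌋ = $5,417 → take DB $7,584. Book value $53,093.
Year 2: DB = ⌊$53,093 × 125%/10⌋ = $6,636; SL = ⌊$46,593/9⌋ = $5,177 → take DB $6,636. Book value $46,457.
Year 3: DB = ⌊$46,457 × 125%/10⌋ = $5,807; SL = ⌊$39,957/8⌋ = $4,994 → take DB $5,807. Book value $40,650.
Year 4: DB = ⌊$40,650 × 125%/10⌋ = $5,081; SL = ⌊$34,150/7⌋ = $4,878 → take DB $5,081. Book value $35,569.
Year 5: DB = ⌊$35,569 × 125%/10⌋ = $4,446; SL = ⌊$29,069/6⌋ = $4,844 → take SL $4,844. Book value $30,725.
Year 6: DB = ⌊$30,725 × 125%/10⌋ = $3,840; SL = ⌊$24,225/5⌋ = $4,845 → take SL $4,845. Book value $25,880.
Year 7: DB = ⌊$25,880 × 125%/10⌋ = $3,235; SL = ⌊$19,380/4⌋ = $4,845 → take SL $4,845. Book value $21,035.
Year 8: DB = ⌊$21,035 × 125%/10⌋ = $2,629; SL = ⌊$14,535/3⌋ = $4,845 → take SL $4,845. Book value $16,190.
Year 9: DB = ⌊$16,190 × 125%/10⌋ = $2,023; SL = ⌊$9,690/2⌋ = $4,845 → take SL $4,845. Book value $11,345.
Year 10 (final): $11,345 − $6,500 = $4,845. Book value $6,500.

$4,845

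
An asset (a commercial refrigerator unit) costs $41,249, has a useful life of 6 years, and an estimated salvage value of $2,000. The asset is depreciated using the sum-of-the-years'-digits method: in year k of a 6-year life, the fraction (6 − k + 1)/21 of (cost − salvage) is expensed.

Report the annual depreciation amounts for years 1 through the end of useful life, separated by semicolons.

$11,214; $9,345; $7,476; $5,607; $3,738; $1,869

Depreciable base = $41,249 − $2,000 = $39,249.
Sum of the years' digits = 6+5+4+3+2+1 = 21.
Year 1: $39,249 × 6/21 = $11,214. Book value $30,035.
Year 2: $39,249 × 5/21 = $9,345. Book value $20,690.
Year 3: $39,249 × 4/21 = $7,476. Book value $13,214.
Year 4: $39,249 × 3/21 = $5,607. Book value $7,607.
Year 5: $39,249 × 2/21 = $3,738. Book value $3,869.
Year 6: $39,249 × 1/21 = $1,869. Book value $2,000.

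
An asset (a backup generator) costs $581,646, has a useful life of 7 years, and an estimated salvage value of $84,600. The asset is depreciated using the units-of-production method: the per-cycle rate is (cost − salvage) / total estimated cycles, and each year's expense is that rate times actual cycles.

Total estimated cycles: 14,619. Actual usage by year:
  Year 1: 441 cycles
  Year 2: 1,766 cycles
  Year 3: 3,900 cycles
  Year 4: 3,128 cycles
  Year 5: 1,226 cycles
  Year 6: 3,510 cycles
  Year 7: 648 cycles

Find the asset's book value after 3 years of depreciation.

$374,008

Depreciable base = $581,646 − $84,600 = $497,046.
Rate = $497,046 / 14,619 cycles = $34 per cycle.
Year 1: 441 × $34 = $14,994. Book value $566,652.
Year 2: 1,766 × $34 = $60,044. Book value $506,608.
Year 3: 3,900 × $34 = $132,600. Book value $374,008.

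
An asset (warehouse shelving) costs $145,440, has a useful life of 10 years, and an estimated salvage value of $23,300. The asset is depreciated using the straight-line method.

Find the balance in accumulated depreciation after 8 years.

Depreciable base = $145,440 − $23,300 = $122,140.
Annual expense = $122,140 / 10 = $12,214.
End of year 1: book value $133,226.
End of year 2: book value $121,012.
End of year 3: book value $108,798.
End of year 4: book value $96,584.
End of year 5: book value $84,370.
End of year 6: book value $72,156.
End of year 7: book value $59,942.
End of year 8: book value $47,728.
Accumulated through year 8 = $145,440 − $47,728 = $97,712.

$97,712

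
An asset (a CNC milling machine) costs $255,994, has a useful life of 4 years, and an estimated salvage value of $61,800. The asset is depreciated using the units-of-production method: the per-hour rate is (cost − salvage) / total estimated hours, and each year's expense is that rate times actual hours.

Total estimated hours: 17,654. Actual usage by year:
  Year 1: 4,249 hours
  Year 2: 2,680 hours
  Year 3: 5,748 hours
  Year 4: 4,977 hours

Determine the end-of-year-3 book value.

$116,547

Depreciable base = $255,994 − $61,800 = $194,194.
Rate = $194,194 / 17,654 hours = $11 per hour.
Year 1: 4,249 × $11 = $46,739. Book value $209,255.
Year 2: 2,680 × $11 = $29,480. Book value $179,775.
Year 3: 5,748 × $11 = $63,228. Book value $116,547.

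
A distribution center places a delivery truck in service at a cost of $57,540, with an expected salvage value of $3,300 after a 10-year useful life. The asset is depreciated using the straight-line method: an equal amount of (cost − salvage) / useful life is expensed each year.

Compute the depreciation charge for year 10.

Depreciable base = $57,540 − $3,300 = $54,240.
Annual expense = $54,240 / 10 = $5,424.

$5,424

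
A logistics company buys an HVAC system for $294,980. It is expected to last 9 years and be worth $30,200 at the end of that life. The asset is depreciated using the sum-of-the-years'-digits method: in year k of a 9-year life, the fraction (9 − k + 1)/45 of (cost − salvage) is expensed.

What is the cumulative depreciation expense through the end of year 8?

Depreciable base = $294,980 − $30,200 = $264,780.
Sum of the years' digits = 9+8+7+6+5+4+3+2+1 = 45.
Year 1: $264,780 × 9/45 = $52,956. Book value $242,024.
Year 2: $264,780 × 8/45 = $47,072. Book value $194,952.
Year 3: $264,780 × 7/45 = $41,188. Book value $153,764.
Year 4: $264,780 × 6/45 = $35,304. Book value $118,460.
Year 5: $264,780 × 5/45 = $29,420. Book value $89,040.
Year 6: $264,780 × 4/45 = $23,536. Book value $65,504.
Year 7: $264,780 × 3/45 = $17,652. Book value $47,852.
Year 8: $264,780 × 2/45 = $11,768. Book value $36,084.
Accumulated through year 8 = $294,980 − $36,084 = $258,896.

$258,896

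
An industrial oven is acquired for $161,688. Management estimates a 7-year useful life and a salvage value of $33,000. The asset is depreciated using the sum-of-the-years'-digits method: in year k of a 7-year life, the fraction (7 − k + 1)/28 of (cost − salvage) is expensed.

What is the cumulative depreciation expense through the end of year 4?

$101,112

Depreciable base = $161,688 − $33,000 = $128,688.
Sum of the years' digits = 7+6+5+4+3+2+1 = 28.
Year 1: $128,688 × 7/28 = $32,172. Book value $129,516.
Year 2: $128,688 × 6/28 = $27,576. Book value $101,940.
Year 3: $128,688 × 5/28 = $22,980. Book value $78,960.
Year 4: $128,688 × 4/28 = $18,384. Book value $60,576.
Accumulated through year 4 = $161,688 − $60,576 = $101,112.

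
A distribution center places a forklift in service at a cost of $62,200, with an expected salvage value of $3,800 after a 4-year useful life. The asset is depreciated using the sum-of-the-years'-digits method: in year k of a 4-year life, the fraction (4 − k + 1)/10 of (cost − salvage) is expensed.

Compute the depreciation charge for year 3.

Depreciable base = $62,200 − $3,800 = $58,400.
Sum of the years' digits = 4+3+2+1 = 10.
Year 1: $58,400 × 4/10 = $23,360. Book value $38,840.
Year 2: $58,400 × 3/10 = $17,520. Book value $21,320.
Year 3: $58,400 × 2/10 = $11,680. Book value $9,640.

$11,680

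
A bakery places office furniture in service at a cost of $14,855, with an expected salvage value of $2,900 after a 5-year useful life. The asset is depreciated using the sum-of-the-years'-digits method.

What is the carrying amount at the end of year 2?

Depreciable base = $14,855 − $2,900 = $11,955.
Sum of the years' digits = 5+4+3+2+1 = 15.
Year 1: $11,955 × 5/15 = $3,985. Book value $10,870.
Year 2: $11,955 × 4/15 = $3,188. Book value $7,682.

$7,682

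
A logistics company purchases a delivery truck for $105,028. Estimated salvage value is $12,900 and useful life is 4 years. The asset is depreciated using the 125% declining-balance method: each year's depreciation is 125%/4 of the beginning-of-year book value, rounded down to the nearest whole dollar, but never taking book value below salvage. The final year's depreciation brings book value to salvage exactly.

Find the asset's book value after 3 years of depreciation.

$34,130

Depreciable base = $105,028 − $12,900 = $92,128.
Year 1: ⌊$105,028 × 125%/4⌋ = $32,821. Book value $72,207.
Year 2: ⌊$72,207 × 125%/4⌋ = $22,564. Book value $49,643.
Year 3: ⌊$49,643 × 125%/4⌋ = $15,513. Book value $34,130.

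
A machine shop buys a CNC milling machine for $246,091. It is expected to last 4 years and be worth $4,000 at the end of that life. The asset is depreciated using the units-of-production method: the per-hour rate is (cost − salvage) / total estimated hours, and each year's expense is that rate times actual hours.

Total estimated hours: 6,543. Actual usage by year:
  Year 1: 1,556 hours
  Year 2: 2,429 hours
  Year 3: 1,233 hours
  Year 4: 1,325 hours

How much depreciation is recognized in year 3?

$45,621

Depreciable base = $246,091 − $4,000 = $242,091.
Rate = $242,091 / 6,543 hours = $37 per hour.
Year 1: 1,556 × $37 = $57,572. Book value $188,519.
Year 2: 2,429 × $37 = $89,873. Book value $98,646.
Year 3: 1,233 × $37 = $45,621. Book value $53,025.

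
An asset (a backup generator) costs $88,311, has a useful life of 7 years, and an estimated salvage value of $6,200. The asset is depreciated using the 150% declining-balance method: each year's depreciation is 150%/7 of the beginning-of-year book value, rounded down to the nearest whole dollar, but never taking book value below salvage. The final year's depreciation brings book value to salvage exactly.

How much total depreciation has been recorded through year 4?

Depreciable base = $88,311 − $6,200 = $82,111.
Year 1: ⌊$88,311 × 150%/7⌋ = $18,923. Book value $69,388.
Year 2: ⌊$69,388 × 150%/7⌋ = $14,868. Book value $54,520.
Year 3: ⌊$54,520 × 150%/7⌋ = $11,682. Book value $42,838.
Year 4: ⌊$42,838 × 150%/7⌋ = $9,179. Book value $33,659.
Accumulated through year 4 = $88,311 − $33,659 = $54,652.

$54,652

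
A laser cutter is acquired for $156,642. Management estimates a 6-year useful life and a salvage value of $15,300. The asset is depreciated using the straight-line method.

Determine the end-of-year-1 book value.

$133,085

Depreciable base = $156,642 − $15,300 = $141,342.
Annual expense = $141,342 / 6 = $23,557.
End of year 1: book value $133,085.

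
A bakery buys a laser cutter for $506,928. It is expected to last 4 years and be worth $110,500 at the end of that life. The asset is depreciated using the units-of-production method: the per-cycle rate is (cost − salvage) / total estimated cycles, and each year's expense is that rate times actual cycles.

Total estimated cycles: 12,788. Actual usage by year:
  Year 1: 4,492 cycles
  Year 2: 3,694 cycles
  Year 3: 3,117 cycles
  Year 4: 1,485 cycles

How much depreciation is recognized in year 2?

Depreciable base = $506,928 − $110,500 = $396,428.
Rate = $396,428 / 12,788 cycles = $31 per cycle.
Year 1: 4,492 × $31 = $139,252. Book value $367,676.
Year 2: 3,694 × $31 = $114,514. Book value $253,162.

$114,514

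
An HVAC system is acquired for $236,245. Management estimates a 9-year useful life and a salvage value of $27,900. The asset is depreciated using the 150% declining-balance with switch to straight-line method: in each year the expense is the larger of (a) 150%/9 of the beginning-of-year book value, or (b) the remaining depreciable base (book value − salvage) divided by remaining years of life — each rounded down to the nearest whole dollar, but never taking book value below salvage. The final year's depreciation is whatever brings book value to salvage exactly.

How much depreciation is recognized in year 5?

$18,988

Depreciable base = $236,245 − $27,900 = $208,345.
Year 1: DB = ⌊$236,245 × 150%/9⌋ = $39,374; SL = ⌊$208,345/9⌋ = $23,149 → take DB $39,374. Book value $196,871.
Year 2: DB = ⌊$196,871 × 150%/9⌋ = $32,811; SL = ⌊$168,971/8⌋ = $21,121 → take DB $32,811. Book value $164,060.
Year 3: DB = ⌊$164,060 × 150%/9⌋ = $27,343; SL = ⌊$136,160/7⌋ = $19,451 → take DB $27,343. Book value $136,717.
Year 4: DB = ⌊$136,717 × 150%/9⌋ = $22,786; SL = ⌊$108,817/6⌋ = $18,136 → take DB $22,786. Book value $113,931.
Year 5: DB = ⌊$113,931 × 150%/9⌋ = $18,988; SL = ⌊$86,031/5⌋ = $17,206 → take DB $18,988. Book value $94,943.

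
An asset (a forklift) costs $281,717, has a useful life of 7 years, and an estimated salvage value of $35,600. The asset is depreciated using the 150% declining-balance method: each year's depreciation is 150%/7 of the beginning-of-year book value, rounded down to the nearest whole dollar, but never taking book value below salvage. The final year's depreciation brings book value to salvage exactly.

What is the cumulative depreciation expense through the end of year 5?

Depreciable base = $281,717 − $35,600 = $246,117.
Year 1: ⌊$281,717 × 150%/7⌋ = $60,367. Book value $221,350.
Year 2: ⌊$221,350 × 150%/7⌋ = $47,432. Book value $173,918.
Year 3: ⌊$173,918 × 150%/7⌋ = $37,268. Book value $136,650.
Year 4: ⌊$136,650 × 150%/7⌋ = $29,282. Book value $107,368.
Year 5: ⌊$107,368 × 150%/7⌋ = $23,007. Book value $84,361.
Accumulated through year 5 = $281,717 − $84,361 = $197,356.

$197,356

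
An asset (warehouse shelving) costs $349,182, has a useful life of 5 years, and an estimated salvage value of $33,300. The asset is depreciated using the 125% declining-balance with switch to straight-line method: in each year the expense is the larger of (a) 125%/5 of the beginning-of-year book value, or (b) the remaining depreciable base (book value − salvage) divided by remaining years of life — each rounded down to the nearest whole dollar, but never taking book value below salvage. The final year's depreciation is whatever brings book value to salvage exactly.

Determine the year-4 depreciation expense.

$54,372

Depreciable base = $349,182 − $33,300 = $315,882.
Year 1: DB = ⌊$349,182 × 125%/5⌋ = $87,295; SL = ⌊$315,882/5⌋ = $63,176 → take DB $87,295. Book value $261,887.
Year 2: DB = ⌊$261,887 × 125%/5⌋ = $65,471; SL = ⌊$228,587/4⌋ = $57,146 → take DB $65,471. Book value $196,416.
Year 3: DB = ⌊$196,416 × 125%/5⌋ = $49,104; SL = ⌊$163,116/3⌋ = $54,372 → take SL $54,372. Book value $142,044.
Year 4: DB = ⌊$142,044 × 125%/5⌋ = $35,511; SL = ⌊$108,744/2⌋ = $54,372 → take SL $54,372. Book value $87,672.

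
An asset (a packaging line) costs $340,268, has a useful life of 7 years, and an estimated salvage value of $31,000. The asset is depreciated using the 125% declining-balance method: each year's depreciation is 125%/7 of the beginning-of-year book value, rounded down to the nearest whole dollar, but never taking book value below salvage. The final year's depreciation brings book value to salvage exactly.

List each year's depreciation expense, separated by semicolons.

$60,762; $49,911; $40,999; $33,677; $27,664; $22,724; $73,531

Depreciable base = $340,268 − $31,000 = $309,268.
Year 1: ⌊$340,268 × 125%/7⌋ = $60,762. Book value $279,506.
Year 2: ⌊$279,506 × 125%/7⌋ = $49,911. Book value $229,595.
Year 3: ⌊$229,595 × 125%/7⌋ = $40,999. Book value $188,596.
Year 4: ⌊$188,596 × 125%/7⌋ = $33,677. Book value $154,919.
Year 5: ⌊$154,919 × 125%/7⌋ = $27,664. Book value $127,255.
Year 6: ⌊$127,255 × 125%/7⌋ = $22,724. Book value $104,531.
Year 7 (final): $104,531 − $31,000 = $73,531. Book value $31,000.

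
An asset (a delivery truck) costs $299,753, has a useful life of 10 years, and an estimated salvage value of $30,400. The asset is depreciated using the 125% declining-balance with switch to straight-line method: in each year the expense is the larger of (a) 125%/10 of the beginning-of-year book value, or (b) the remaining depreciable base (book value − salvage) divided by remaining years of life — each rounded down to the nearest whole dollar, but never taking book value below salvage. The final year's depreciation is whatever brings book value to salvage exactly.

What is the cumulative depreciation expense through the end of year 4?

$124,042

Depreciable base = $299,753 − $30,400 = $269,353.
Year 1: DB = ⌊$299,753 × 125%/10⌋ = $37,469; SL = ⌊$269,353/10⌋ = $26,935 → take DB $37,469. Book value $262,284.
Year 2: DB = ⌊$262,284 × 125%/10⌋ = $32,785; SL = ⌊$231,884/9⌋ = $25,764 → take DB $32,785. Book value $229,499.
Year 3: DB = ⌊$229,499 × 125%/10⌋ = $28,687; SL = ⌊$199,099/8⌋ = $24,887 → take DB $28,687. Book value $200,812.
Year 4: DB = ⌊$200,812 × 125%/10⌋ = $25,101; SL = ⌊$170,412/7⌋ = $24,344 → take DB $25,101. Book value $175,711.
Accumulated through year 4 = $299,753 − $175,711 = $124,042.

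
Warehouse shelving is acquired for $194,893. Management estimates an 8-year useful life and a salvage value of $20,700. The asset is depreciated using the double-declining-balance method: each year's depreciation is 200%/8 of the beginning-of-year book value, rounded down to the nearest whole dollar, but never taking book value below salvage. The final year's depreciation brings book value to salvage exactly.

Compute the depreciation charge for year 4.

Depreciable base = $194,893 − $20,700 = $174,193.
Year 1: ⌊$194,893 × 200%/8⌋ = $48,723. Book value $146,170.
Year 2: ⌊$146,170 × 200%/8⌋ = $36,542. Book value $109,628.
Year 3: ⌊$109,628 × 200%/8⌋ = $27,407. Book value $82,221.
Year 4: ⌊$82,221 × 200%/8⌋ = $20,555. Book value $61,666.

$20,555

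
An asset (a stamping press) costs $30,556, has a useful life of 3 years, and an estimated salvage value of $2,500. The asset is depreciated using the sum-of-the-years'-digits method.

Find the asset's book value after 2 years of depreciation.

Depreciable base = $30,556 − $2,500 = $28,056.
Sum of the years' digits = 3+2+1 = 6.
Year 1: $28,056 × 3/6 = $14,028. Book value $16,528.
Year 2: $28,056 × 2/6 = $9,352. Book value $7,176.

$7,176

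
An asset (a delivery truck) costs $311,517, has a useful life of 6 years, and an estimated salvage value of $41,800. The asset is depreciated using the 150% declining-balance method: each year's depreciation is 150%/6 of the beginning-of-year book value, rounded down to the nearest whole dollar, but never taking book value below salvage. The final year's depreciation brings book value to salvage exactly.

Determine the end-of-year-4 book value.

Depreciable base = $311,517 − $41,800 = $269,717.
Year 1: ⌊$311,517 × 150%/6⌋ = $77,879. Book value $233,638.
Year 2: ⌊$233,638 × 150%/6⌋ = $58,409. Book value $175,229.
Year 3: ⌊$175,229 × 150%/6⌋ = $43,807. Book value $131,422.
Year 4: ⌊$131,422 × 150%/6⌋ = $32,855. Book value $98,567.

$98,567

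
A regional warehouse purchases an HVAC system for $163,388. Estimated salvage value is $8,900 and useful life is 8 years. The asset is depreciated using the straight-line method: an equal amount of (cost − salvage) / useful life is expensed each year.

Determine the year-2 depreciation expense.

$19,311

Depreciable base = $163,388 − $8,900 = $154,488.
Annual expense = $154,488 / 8 = $19,311.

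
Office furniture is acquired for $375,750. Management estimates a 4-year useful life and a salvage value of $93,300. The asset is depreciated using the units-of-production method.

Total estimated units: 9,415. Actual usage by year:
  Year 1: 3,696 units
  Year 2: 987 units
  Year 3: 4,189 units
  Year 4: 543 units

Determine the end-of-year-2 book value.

Depreciable base = $375,750 − $93,300 = $282,450.
Rate = $282,450 / 9,415 units = $30 per unit.
Year 1: 3,696 × $30 = $110,880. Book value $264,870.
Year 2: 987 × $30 = $29,610. Book value $235,260.

$235,260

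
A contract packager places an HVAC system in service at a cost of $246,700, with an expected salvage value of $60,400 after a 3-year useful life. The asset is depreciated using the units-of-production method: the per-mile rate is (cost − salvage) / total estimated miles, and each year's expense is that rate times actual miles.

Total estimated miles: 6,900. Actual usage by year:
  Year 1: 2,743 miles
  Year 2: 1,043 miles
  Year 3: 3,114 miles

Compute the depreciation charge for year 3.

$84,078

Depreciable base = $246,700 − $60,400 = $186,300.
Rate = $186,300 / 6,900 miles = $27 per mile.
Year 1: 2,743 × $27 = $74,061. Book value $172,639.
Year 2: 1,043 × $27 = $28,161. Book value $144,478.
Year 3: 3,114 × $27 = $84,078. Book value $60,400.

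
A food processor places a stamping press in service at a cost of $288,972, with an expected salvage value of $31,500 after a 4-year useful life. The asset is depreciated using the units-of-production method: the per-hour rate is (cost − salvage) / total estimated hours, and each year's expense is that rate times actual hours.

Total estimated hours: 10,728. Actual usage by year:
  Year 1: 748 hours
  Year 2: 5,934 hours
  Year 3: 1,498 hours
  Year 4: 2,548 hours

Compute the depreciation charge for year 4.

Depreciable base = $288,972 − $31,500 = $257,472.
Rate = $257,472 / 10,728 hours = $24 per hour.
Year 1: 748 × $24 = $17,952. Book value $271,020.
Year 2: 5,934 × $24 = $142,416. Book value $128,604.
Year 3: 1,498 × $24 = $35,952. Book value $92,652.
Year 4: 2,548 × $24 = $61,152. Book value $31,500.

$61,152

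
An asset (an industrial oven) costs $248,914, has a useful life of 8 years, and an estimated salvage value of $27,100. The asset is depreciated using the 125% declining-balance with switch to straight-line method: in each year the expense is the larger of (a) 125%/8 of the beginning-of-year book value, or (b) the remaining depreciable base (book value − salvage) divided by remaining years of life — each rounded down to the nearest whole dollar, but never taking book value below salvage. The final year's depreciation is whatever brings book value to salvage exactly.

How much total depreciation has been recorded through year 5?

$148,362

Depreciable base = $248,914 − $27,100 = $221,814.
Year 1: DB = ⌊$248,914 × 125%/8⌋ = $38,892; SL = ⌊$221,814/8⌋ = $27,726 → take DB $38,892. Book value $210,022.
Year 2: DB = ⌊$210,022 × 125%/8⌋ = $32,815; SL = ⌊$182,922/7⌋ = $26,131 → take DB $32,815. Book value $177,207.
Year 3: DB = ⌊$177,207 × 125%/8⌋ = $27,688; SL = ⌊$150,107/6⌋ = $25,017 → take DB $27,688. Book value $149,519.
Year 4: DB = ⌊$149,519 × 125%/8⌋ = $23,362; SL = ⌊$122,419/5⌋ = $24,483 → take SL $24,483. Book value $125,036.
Year 5: DB = ⌊$125,036 × 125%/8⌋ = $19,536; SL = ⌊$97,936/4⌋ = $24,484 → take SL $24,484. Book value $100,552.
Accumulated through year 5 = $248,914 − $100,552 = $148,362.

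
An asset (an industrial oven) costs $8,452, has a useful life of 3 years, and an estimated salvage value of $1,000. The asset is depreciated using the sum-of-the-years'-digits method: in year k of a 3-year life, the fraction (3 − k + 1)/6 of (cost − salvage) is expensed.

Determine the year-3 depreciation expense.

Depreciable base = $8,452 − $1,000 = $7,452.
Sum of the years' digits = 3+2+1 = 6.
Year 1: $7,452 × 3/6 = $3,726. Book value $4,726.
Year 2: $7,452 × 2/6 = $2,484. Book value $2,242.
Year 3: $7,452 × 1/6 = $1,242. Book value $1,000.

$1,242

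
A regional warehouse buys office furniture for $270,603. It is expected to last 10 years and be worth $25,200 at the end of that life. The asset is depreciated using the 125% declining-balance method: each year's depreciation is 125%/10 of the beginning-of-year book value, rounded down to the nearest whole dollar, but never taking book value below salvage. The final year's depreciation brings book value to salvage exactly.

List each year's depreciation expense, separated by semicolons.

$33,825; $29,597; $25,897; $22,660; $19,828; $17,349; $15,180; $13,283; $11,623; $56,161

Depreciable base = $270,603 − $25,200 = $245,403.
Year 1: ⌊$270,603 × 125%/10⌋ = $33,825. Book value $236,778.
Year 2: ⌊$236,778 × 125%/10⌋ = $29,597. Book value $207,181.
Year 3: ⌊$207,181 × 125%/10⌋ = $25,897. Book value $181,284.
Year 4: ⌊$181,284 × 125%/10⌋ = $22,660. Book value $158,624.
Year 5: ⌊$158,624 × 125%/10⌋ = $19,828. Book value $138,796.
Year 6: ⌊$138,796 × 125%/10⌋ = $17,349. Book value $121,447.
Year 7: ⌊$121,447 × 125%/10⌋ = $15,180. Book value $106,267.
Year 8: ⌊$106,267 × 125%/10⌋ = $13,283. Book value $92,984.
Year 9: ⌊$92,984 × 125%/10⌋ = $11,623. Book value $81,361.
Year 10 (final): $81,361 − $25,200 = $56,161. Book value $25,200.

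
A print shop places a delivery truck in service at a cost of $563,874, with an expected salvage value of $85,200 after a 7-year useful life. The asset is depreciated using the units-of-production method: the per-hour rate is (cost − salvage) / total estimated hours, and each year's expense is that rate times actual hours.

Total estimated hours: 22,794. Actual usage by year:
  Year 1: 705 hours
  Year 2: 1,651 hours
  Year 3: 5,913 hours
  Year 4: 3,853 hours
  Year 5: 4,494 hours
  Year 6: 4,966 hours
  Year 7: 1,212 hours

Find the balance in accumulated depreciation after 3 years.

Depreciable base = $563,874 − $85,200 = $478,674.
Rate = $478,674 / 22,794 hours = $21 per hour.
Year 1: 705 × $21 = $14,805. Book value $549,069.
Year 2: 1,651 × $21 = $34,671. Book value $514,398.
Year 3: 5,913 × $21 = $124,173. Book value $390,225.
Accumulated through year 3 = $563,874 − $390,225 = $173,649.

$173,649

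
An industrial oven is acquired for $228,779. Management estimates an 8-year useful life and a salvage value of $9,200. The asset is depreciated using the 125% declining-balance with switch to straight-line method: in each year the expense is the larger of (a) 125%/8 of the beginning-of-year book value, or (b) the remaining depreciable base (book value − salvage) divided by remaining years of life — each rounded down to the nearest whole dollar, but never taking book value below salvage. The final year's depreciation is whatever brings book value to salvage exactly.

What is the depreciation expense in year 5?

$25,612

Depreciable base = $228,779 − $9,200 = $219,579.
Year 1: DB = ⌊$228,779 × 125%/8⌋ = $35,746; SL = ⌊$219,579/8⌋ = $27,447 → take DB $35,746. Book value $193,033.
Year 2: DB = ⌊$193,033 × 125%/8⌋ = $30,161; SL = ⌊$183,833/7⌋ = $26,261 → take DB $30,161. Book value $162,872.
Year 3: DB = ⌊$162,872 × 125%/8⌋ = $25,448; SL = ⌊$153,672/6⌋ = $25,612 → take SL $25,612. Book value $137,260.
Year 4: DB = ⌊$137,260 × 125%/8⌋ = $21,446; SL = ⌊$128,060/5⌋ = $25,612 → take SL $25,612. Book value $111,648.
Year 5: DB = ⌊$111,648 × 125%/8⌋ = $17,445; SL = ⌊$102,448/4⌋ = $25,612 → take SL $25,612. Book value $86,036.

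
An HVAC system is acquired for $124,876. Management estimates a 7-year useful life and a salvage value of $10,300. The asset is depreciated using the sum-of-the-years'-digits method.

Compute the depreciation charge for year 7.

Depreciable base = $124,876 − $10,300 = $114,576.
Sum of the years' digits = 7+6+5+4+3+2+1 = 28.
Year 1: $114,576 × 7/28 = $28,644. Book value $96,232.
Year 2: $114,576 × 6/28 = $24,552. Book value $71,680.
Year 3: $114,576 × 5/28 = $20,460. Book value $51,220.
Year 4: $114,576 × 4/28 = $16,368. Book value $34,852.
Year 5: $114,576 × 3/28 = $12,276. Book value $22,576.
Year 6: $114,576 × 2/28 = $8,184. Book value $14,392.
Year 7: $114,576 × 1/28 = $4,092. Book value $10,300.

$4,092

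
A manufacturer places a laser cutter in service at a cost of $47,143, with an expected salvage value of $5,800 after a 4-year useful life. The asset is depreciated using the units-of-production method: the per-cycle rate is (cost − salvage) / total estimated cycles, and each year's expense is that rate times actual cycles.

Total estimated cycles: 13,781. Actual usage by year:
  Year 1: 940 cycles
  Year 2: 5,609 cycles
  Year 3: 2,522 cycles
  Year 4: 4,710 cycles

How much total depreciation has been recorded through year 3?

Depreciable base = $47,143 − $5,800 = $41,343.
Rate = $41,343 / 13,781 cycles = $3 per cycle.
Year 1: 940 × $3 = $2,820. Book value $44,323.
Year 2: 5,609 × $3 = $16,827. Book value $27,496.
Year 3: 2,522 × $3 = $7,566. Book value $19,930.
Accumulated through year 3 = $47,143 − $19,930 = $27,213.

$27,213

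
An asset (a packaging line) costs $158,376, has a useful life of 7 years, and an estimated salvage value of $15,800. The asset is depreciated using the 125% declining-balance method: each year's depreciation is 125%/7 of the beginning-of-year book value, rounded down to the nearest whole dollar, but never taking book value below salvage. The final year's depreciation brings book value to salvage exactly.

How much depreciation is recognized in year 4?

$15,675

Depreciable base = $158,376 − $15,800 = $142,576.
Year 1: ⌊$158,376 × 125%/7⌋ = $28,281. Book value $130,095.
Year 2: ⌊$130,095 × 125%/7⌋ = $23,231. Book value $106,864.
Year 3: ⌊$106,864 × 125%/7⌋ = $19,082. Book value $87,782.
Year 4: ⌊$87,782 × 125%/7⌋ = $15,675. Book value $72,107.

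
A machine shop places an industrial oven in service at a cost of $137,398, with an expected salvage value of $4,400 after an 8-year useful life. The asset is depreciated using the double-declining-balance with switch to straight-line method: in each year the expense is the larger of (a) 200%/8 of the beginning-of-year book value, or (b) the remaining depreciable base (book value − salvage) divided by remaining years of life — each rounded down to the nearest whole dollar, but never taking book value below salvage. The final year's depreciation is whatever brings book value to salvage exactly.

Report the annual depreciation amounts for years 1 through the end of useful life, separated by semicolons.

Depreciable base = $137,398 − $4,400 = $132,998.
Year 1: DB = ⌊$137,398 × 200%/8⌋ = $34,349; SL = ⌊$132,998/8⌋ = $16,624 → take DB $34,349. Book value $103,049.
Year 2: DB = ⌊$103,049 × 200%/8⌋ = $25,762; SL = ⌊$98,649/7⌋ = $14,092 → take DB $25,762. Book value $77,287.
Year 3: DB = ⌊$77,287 × 200%/8⌋ = $19,321; SL = ⌊$72,887/6⌋ = $12,147 → take DB $19,321. Book value $57,966.
Year 4: DB = ⌊$57,966 × 200%/8⌋ = $14,491; SL = ⌊$53,566/5⌋ = $10,713 → take DB $14,491. Book value $43,475.
Year 5: DB = ⌊$43,475 × 200%/8⌋ = $10,868; SL = ⌊$39,075/4⌋ = $9,768 → take DB $10,868. Book value $32,607.
Year 6: DB = ⌊$32,607 × 200%/8⌋ = $8,151; SL = ⌊$28,207/3⌋ = $9,402 → take SL $9,402. Book value $23,205.
Year 7: DB = ⌊$23,205 × 200%/8⌋ = $5,801; SL = ⌊$18,805/2⌋ = $9,402 → take SL $9,402. Book value $13,803.
Year 8 (final): $13,803 − $4,400 = $9,403. Book value $4,400.

$34,349; $25,762; $19,321; $14,491; $10,868; $9,402; $9,402; $9,403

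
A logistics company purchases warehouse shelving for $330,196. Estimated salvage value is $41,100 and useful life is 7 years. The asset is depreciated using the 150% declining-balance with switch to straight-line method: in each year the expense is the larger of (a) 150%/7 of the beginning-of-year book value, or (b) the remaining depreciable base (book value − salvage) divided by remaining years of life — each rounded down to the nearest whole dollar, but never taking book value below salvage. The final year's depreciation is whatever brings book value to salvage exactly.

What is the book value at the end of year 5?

$97,596

Depreciable base = $330,196 − $41,100 = $289,096.
Year 1: DB = ⌊$330,196 × 150%/7⌋ = $70,756; SL = ⌊$289,096/7⌋ = $41,299 → take DB $70,756. Book value $259,440.
Year 2: DB = ⌊$259,440 × 150%/7⌋ = $55,594; SL = ⌊$218,340/6⌋ = $36,390 → take DB $55,594. Book value $203,846.
Year 3: DB = ⌊$203,846 × 150%/7⌋ = $43,681; SL = ⌊$162,746/5⌋ = $32,549 → take DB $43,681. Book value $160,165.
Year 4: DB = ⌊$160,165 × 150%/7⌋ = $34,321; SL = ⌊$119,065/4⌋ = $29,766 → take DB $34,321. Book value $125,844.
Year 5: DB = ⌊$125,844 × 150%/7⌋ = $26,966; SL = ⌊$84,744/3⌋ = $28,248 → take SL $28,248. Book value $97,596.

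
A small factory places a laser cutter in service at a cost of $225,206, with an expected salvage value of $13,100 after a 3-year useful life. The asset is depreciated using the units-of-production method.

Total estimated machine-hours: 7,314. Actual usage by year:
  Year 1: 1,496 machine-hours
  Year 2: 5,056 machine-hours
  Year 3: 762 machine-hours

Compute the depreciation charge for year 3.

$22,098

Depreciable base = $225,206 − $13,100 = $212,106.
Rate = $212,106 / 7,314 machine-hours = $29 per machine-hour.
Year 1: 1,496 × $29 = $43,384. Book value $181,822.
Year 2: 5,056 × $29 = $146,624. Book value $35,198.
Year 3: 762 × $29 = $22,098. Book value $13,100.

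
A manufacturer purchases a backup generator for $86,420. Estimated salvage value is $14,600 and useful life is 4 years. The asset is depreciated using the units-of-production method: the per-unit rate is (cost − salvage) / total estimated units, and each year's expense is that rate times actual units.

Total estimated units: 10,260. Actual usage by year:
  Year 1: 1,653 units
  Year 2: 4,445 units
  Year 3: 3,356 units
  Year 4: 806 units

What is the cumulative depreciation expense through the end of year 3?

$66,178

Depreciable base = $86,420 − $14,600 = $71,820.
Rate = $71,820 / 10,260 units = $7 per unit.
Year 1: 1,653 × $7 = $11,571. Book value $74,849.
Year 2: 4,445 × $7 = $31,115. Book value $43,734.
Year 3: 3,356 × $7 = $23,492. Book value $20,242.
Accumulated through year 3 = $86,420 − $20,242 = $66,178.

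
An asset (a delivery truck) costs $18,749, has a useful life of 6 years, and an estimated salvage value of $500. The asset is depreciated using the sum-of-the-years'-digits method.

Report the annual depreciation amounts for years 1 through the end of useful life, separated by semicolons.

$5,214; $4,345; $3,476; $2,607; $1,738; $869

Depreciable base = $18,749 − $500 = $18,249.
Sum of the years' digits = 6+5+4+3+2+1 = 21.
Year 1: $18,249 × 6/21 = $5,214. Book value $13,535.
Year 2: $18,249 × 5/21 = $4,345. Book value $9,190.
Year 3: $18,249 × 4/21 = $3,476. Book value $5,714.
Year 4: $18,249 × 3/21 = $2,607. Book value $3,107.
Year 5: $18,249 × 2/21 = $1,738. Book value $1,369.
Year 6: $18,249 × 1/21 = $869. Book value $500.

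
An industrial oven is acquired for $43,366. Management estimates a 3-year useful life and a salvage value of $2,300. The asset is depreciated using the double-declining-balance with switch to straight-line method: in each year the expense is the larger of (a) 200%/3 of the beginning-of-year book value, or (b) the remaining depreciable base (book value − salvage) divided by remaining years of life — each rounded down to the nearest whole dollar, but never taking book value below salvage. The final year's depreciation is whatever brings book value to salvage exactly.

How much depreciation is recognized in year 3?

Depreciable base = $43,366 − $2,300 = $41,066.
Year 1: DB = ⌊$43,366 × 200%/3⌋ = $28,910; SL = ⌊$41,066/3⌋ = $13,688 → take DB $28,910. Book value $14,456.
Year 2: DB = ⌊$14,456 × 200%/3⌋ = $9,637; SL = ⌊$12,156/2⌋ = $6,078 → take DB $9,637. Book value $4,819.
Year 3 (final): $4,819 − $2,300 = $2,519. Book value $2,300.

$2,519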